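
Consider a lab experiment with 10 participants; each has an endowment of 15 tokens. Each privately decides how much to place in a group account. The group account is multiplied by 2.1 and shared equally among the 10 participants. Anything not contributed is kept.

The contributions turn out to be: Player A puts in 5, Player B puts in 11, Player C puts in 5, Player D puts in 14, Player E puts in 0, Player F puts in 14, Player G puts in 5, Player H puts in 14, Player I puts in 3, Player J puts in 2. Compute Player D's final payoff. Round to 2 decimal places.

16.33 tokens

Total contributed: 5 + 11 + 5 + 14 + 0 + 14 + 5 + 14 + 3 + 2 = 73.
Each receives 2.1 × 73 / 10 = 15.33 from the group account.
Player D keeps 15 − 14 = 1, so Player D's payoff is 1 + 15.33 = 16.33.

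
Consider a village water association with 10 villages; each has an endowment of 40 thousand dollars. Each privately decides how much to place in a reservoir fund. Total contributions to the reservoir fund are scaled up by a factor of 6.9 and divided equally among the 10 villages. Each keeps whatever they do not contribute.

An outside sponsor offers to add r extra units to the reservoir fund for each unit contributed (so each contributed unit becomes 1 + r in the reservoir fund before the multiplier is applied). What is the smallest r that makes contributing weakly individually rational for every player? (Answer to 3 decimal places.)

With matching at rate r, one contributed unit becomes (1 + r) in the reservoir fund and returns 6.9 × (1 + r) / 10 to the contributor.
Setting this equal to 1: 1 + r = 10/6.9 = 1.4493.
So the minimum matching rate is r = 1.4493 − 1 = 0.449.

0.449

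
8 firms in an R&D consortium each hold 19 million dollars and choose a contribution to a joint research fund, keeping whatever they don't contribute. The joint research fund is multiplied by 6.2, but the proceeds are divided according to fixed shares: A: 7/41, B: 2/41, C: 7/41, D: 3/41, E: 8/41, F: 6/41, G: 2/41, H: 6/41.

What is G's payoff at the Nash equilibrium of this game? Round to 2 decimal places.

36.24 million dollars

A player with share s gets back 6.2·s per unit contributed, so full contribution is dominant for anyone with s > 1/6.2 = 0.1613 and zero contribution is dominant for anyone below.
A, C and E clear that bar, contributing 19 each; the remaining 5 contribute 0. Total contributed: 57.
G keeps 19 and receives 6.2 × 57 × 2/41 = 17.24 from the joint research fund, for a payoff of 36.24.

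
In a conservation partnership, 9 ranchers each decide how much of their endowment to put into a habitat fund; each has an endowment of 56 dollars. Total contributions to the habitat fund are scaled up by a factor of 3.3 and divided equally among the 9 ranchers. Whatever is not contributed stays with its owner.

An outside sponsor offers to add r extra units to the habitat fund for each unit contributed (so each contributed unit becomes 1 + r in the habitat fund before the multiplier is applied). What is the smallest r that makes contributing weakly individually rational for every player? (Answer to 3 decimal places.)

1.727

With matching at rate r, one contributed unit becomes (1 + r) in the habitat fund and returns 3.3 × (1 + r) / 9 to the contributor.
Setting this equal to 1: 1 + r = 9/3.3 = 2.7273.
So the minimum matching rate is r = 2.7273 − 1 = 1.727.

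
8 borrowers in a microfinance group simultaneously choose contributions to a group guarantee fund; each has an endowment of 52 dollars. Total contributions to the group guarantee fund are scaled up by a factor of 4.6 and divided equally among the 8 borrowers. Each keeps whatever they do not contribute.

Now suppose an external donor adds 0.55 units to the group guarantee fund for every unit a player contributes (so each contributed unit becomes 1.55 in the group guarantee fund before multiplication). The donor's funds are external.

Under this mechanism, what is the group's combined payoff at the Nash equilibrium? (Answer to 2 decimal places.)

Even with the mechanism, each unit contributed returns only 4.6 × 1.55 / 8 = 0.8913 per unit of net cost, so contributing nothing is still dominant.
Everyone keeps their endowment and the group total is 8 × 52 = 416.

416.00 dollars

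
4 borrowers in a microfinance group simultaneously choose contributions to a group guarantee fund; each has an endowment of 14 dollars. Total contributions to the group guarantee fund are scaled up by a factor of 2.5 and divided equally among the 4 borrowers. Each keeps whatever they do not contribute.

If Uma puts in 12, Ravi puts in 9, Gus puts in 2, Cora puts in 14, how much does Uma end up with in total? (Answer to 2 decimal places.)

25.13 dollars

Total contributed: 12 + 9 + 2 + 14 = 37.
Each receives 2.5 × 37 / 4 = 23.13 from the group guarantee fund.
Uma keeps 14 − 12 = 2, so Uma's payoff is 2 + 23.13 = 25.13.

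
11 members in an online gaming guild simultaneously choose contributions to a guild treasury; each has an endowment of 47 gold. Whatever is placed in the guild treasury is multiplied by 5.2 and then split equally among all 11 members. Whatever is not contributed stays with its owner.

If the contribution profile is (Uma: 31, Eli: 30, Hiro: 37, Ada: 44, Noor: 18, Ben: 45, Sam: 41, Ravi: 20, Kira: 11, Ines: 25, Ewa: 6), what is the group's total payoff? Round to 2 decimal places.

1810.60 gold

Total contributed: 31 + 30 + 37 + 44 + 18 + 45 + 41 + 20 + 11 + 25 + 6 = 308; total kept: 11 × 47 − 308 = 209.
The guild treasury pays out 5.2 × 308 = 1601.60 in aggregate.
Group total = 209 + 1601.60 = 1810.60.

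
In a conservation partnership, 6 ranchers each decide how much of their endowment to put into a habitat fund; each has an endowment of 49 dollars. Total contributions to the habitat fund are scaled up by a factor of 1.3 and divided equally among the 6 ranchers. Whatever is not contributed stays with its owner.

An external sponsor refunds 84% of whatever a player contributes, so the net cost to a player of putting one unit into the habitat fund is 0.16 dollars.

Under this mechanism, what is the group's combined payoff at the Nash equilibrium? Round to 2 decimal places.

629.16 dollars

With the mechanism, a contributed unit returns (1.3/6) / 0.16 = 1.3542 per unit of net cost to the contributor — now above 1 — so contributing fully is weakly dominant for every player.
So the Nash equilibrium is full contribution by all 6; the group earns 6 × (49 × 0.84 + 1.3 × 49) = 629.16.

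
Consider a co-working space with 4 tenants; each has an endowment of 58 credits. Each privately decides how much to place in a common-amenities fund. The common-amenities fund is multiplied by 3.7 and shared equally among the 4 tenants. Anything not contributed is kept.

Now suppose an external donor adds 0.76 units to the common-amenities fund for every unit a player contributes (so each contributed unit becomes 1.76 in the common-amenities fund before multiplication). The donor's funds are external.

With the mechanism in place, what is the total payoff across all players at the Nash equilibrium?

The effective private return per unit is now 3.7 × 1.76 / 4 = 1.6280 > 1, so every player's dominant strategy flips to full contribution.
So the Nash equilibrium is full contribution by all 4; the group earns 3.7 × 1.76 × 232 = 1510.78.

1510.78 credits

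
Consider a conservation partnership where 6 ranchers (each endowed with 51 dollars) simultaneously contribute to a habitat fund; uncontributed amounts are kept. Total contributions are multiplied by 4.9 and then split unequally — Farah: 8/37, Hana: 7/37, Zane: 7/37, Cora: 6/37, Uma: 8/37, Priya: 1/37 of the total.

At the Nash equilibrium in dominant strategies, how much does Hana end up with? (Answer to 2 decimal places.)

145.56 dollars

A player with share s gets back 4.9·s per unit contributed, so full contribution is dominant for anyone with s > 1/4.9 = 0.2041 and zero contribution is dominant for anyone below.
The shares above 0.2041 belong to Farah and Uma, contributing 51 each; the remaining 4 contribute 0. Total contributed: 102.
Hana keeps 51 and receives 4.9 × 102 × 7/37 = 94.56 from the habitat fund, for a payoff of 145.56.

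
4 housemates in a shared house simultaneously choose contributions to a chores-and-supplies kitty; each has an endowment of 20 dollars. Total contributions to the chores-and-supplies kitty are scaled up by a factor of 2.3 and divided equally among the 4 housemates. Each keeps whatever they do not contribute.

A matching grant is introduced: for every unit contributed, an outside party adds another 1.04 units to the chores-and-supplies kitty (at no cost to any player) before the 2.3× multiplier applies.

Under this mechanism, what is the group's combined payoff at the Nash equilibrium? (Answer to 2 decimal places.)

Under the mechanism each unit contributed yields 2.3 × 2.04 / 4 = 1.1730 back to its contributor per unit of net cost, which exceeds 1, making full contribution the dominant choice for everyone.
So the Nash equilibrium is full contribution by all 4; the group earns 2.3 × 2.04 × 80 = 375.36.

375.36 dollars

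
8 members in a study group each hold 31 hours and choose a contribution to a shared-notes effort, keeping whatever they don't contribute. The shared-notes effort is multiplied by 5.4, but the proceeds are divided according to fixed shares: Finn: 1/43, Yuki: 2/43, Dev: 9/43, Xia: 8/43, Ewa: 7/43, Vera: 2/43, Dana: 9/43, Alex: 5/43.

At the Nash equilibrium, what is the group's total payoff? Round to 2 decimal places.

657.20 hours

A player with share s gets back 5.4·s per unit contributed, so full contribution is dominant for anyone with s > 1/5.4 = 0.1852 and zero contribution is dominant for anyone below.
Dev, Xia and Dana are above the threshold, contributing 31 each; the remaining 5 contribute 0. Total contributed: 93.
The shared-notes effort pays out 5.4 × 93 = 502.20 in total (split across the unequal shares, but the aggregate is all that matters for the group sum).
The 5 free-riders keep 31 each, adding 155. Group total = 155 + 502.20 = 657.20.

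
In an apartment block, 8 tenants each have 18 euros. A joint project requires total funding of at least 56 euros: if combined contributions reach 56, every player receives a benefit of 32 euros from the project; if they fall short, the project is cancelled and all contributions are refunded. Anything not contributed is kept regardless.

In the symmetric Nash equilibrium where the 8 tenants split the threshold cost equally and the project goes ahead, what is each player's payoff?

43 euros

Equal share of the threshold: 56/8 = 7.
At this profile no one gains by cutting their contribution: any cut drops the total below 56, the project is cancelled, contributions are refunded, and the deviator ends with 18, which is less than 18 − 7 + 32 = 43. Contributing more than 7 just wastes the excess. So contributing exactly 7 is a best response.
Each player's payoff: 18 − 7 + 32 = 43.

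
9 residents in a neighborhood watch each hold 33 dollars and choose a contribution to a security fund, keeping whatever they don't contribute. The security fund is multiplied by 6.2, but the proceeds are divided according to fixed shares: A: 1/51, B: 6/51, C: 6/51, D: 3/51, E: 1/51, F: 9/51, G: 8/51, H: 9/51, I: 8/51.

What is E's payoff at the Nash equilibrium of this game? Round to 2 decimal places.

41.02 dollars

Each unit j contributes comes back to j as 6.2 × (j's share), so j prefers to contribute only if that share exceeds 1/6.2 = 0.1613; otherwise keeping the unit dominates.
The shares above 0.1613 belong to F and H, contributing 33 each; the remaining 7 contribute 0. Total contributed: 66.
E keeps 33 and receives 6.2 × 66 × 1/51 = 8.02 from the security fund, for a payoff of 41.02.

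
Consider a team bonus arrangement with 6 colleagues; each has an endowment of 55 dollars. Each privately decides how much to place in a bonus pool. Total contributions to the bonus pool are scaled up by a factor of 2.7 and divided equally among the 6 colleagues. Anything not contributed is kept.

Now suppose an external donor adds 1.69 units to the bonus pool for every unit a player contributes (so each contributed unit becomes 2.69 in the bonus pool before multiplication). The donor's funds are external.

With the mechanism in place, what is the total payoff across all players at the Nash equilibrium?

2396.79 dollars

The effective private return per unit is now 2.7 × 2.69 / 6 = 1.2105 > 1, so every player's dominant strategy flips to full contribution.
So the Nash equilibrium is full contribution by all 6; the group earns 2.7 × 2.69 × 330 = 2396.79.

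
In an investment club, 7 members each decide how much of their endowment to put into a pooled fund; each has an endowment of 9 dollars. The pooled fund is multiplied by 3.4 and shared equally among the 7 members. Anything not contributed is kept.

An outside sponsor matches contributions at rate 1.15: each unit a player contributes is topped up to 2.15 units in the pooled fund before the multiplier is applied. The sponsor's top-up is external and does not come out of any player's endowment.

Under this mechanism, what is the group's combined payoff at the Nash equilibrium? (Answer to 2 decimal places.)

460.53 dollars

Under the mechanism each unit contributed yields 3.4 × 2.15 / 7 = 1.0443 back to its contributor per unit of net cost, which exceeds 1, making full contribution the dominant choice for everyone.
So the Nash equilibrium is full contribution by all 7; the group earns 3.4 × 2.15 × 63 = 460.53.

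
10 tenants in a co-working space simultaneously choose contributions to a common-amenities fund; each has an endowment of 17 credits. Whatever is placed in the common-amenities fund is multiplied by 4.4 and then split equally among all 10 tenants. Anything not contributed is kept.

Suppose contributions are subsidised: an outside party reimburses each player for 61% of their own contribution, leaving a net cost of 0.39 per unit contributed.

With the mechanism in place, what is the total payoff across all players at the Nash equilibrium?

851.70 credits

The effective private return per unit is now (4.4/10) / 0.39 = 1.1282 > 1, so every player's dominant strategy flips to full contribution.
At the Nash equilibrium everyone contributes 17. Group total payoff = 10 × (17 × 0.61 + 4.4 × 17) = 851.70.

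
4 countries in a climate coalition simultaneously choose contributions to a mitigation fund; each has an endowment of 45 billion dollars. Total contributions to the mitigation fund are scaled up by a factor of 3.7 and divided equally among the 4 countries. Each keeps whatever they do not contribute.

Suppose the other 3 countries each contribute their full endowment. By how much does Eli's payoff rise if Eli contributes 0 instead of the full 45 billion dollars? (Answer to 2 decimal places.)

Switching from a contribution of 45 to 0 lets Eli keep an extra 45 billion dollars, but lowers the mitigation fund by 45, which costs Eli their own share of that drop: 3.7/4 × 45 = 41.62.
Net gain = 45 − 41.62 = 3.38. The private return per contributed unit (0.9250) is below 1, so free-riding is indeed the best response regardless of what the others do.

3.38 billion dollars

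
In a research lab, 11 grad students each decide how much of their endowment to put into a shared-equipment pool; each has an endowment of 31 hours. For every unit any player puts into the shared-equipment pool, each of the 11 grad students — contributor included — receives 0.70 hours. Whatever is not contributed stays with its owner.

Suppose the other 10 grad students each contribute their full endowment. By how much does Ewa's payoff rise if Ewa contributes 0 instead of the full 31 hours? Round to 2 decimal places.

9.30 hours

Switching from a contribution of 31 to 0 lets Ewa keep an extra 31 hours, but lowers the shared-equipment pool by 31, which costs Ewa their own share of that drop: 0.70 × 31 = 21.70.
Net gain = 31 − 21.70 = 9.30. The private return per contributed unit (0.70) is below 1, so free-riding is indeed the best response regardless of what the others do.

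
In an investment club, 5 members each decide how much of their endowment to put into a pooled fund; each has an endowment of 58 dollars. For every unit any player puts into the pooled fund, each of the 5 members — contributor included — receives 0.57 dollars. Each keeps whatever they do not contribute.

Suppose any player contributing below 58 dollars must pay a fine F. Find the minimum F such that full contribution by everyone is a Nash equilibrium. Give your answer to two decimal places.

Given the others contribute fully, the best deviation is to contribute 0 (any partial contribution still incurs the fine and gives up units whose private return 0.57 is below 1).
Deviating from 58 to 0 saves 58 dollars but forfeits the deviator's share of the drop in the pooled fund: 0.57 × 58 = 33.06.
So the deviation gain is 58 − 33.06 = 24.94, and the fine must be at least 24.94 dollars to wipe it out.

24.94 dollars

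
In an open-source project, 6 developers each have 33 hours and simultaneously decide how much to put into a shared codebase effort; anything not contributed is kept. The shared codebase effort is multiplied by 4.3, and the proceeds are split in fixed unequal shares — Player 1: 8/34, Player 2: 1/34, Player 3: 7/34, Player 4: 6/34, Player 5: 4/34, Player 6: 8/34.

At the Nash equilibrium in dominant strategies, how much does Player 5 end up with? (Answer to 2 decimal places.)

66.39 hours

Player j's private return per contributed unit is 4.3 × (j's share). Contributing is weakly dominant for j when that share is at least 1/4.3 = 0.2326, and contributing 0 is dominant otherwise.
Player 1 and Player 6 clear that bar, contributing 33 each; the remaining 4 contribute 0. Total contributed: 66.
Player 5 keeps 33 and receives 4.3 × 66 × 4/34 = 33.39 from the shared codebase effort, for a payoff of 66.39.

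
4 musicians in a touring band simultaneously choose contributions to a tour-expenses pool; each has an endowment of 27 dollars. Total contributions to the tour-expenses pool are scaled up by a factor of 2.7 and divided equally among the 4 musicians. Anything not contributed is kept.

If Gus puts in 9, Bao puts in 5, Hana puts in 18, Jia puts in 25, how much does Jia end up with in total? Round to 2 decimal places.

Total contributed: 9 + 5 + 18 + 25 = 57.
Each receives 2.7 × 57 / 4 = 38.48 from the tour-expenses pool.
Jia keeps 27 − 25 = 2, so Jia's payoff is 2 + 38.48 = 40.48.

40.48 dollars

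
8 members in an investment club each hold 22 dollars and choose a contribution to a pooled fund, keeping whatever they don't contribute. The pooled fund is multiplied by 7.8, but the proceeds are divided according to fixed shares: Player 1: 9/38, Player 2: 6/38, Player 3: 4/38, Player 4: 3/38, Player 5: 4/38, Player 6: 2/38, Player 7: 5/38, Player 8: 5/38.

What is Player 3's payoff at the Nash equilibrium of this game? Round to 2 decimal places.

94.25 dollars

A player with share s gets back 7.8·s per unit contributed, so full contribution is dominant for anyone with s > 1/7.8 = 0.1282 and zero contribution is dominant for anyone below.
Player 1, Player 2, Player 7 and Player 8 are above the threshold, contributing 22 each; the remaining 4 contribute 0. Total contributed: 88.
Player 3 keeps 22 and receives 7.8 × 88 × 4/38 = 72.25 from the pooled fund, for a payoff of 94.25.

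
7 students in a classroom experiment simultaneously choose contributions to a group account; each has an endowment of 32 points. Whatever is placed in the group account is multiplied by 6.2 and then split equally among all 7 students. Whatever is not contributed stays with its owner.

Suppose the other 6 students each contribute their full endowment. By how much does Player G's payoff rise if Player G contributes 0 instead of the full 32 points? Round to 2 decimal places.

3.66 points

Switching from a contribution of 32 to 0 lets Player G keep an extra 32 points, but lowers the group account by 32, which costs Player G their own share of that drop: 6.2/7 × 32 = 28.34.
Net gain = 32 − 28.34 = 3.66. The private return per contributed unit (0.8857) is below 1, so free-riding is indeed the best response regardless of what the others do.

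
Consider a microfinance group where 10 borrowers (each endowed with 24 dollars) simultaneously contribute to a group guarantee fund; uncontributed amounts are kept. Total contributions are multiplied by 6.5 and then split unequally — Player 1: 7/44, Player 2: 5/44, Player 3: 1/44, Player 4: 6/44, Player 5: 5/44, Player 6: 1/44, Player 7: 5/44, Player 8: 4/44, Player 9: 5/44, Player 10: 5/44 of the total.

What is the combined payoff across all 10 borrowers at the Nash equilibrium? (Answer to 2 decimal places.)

372.00 dollars

For player j, contributing a unit is worthwhile iff 6.5 × (j's share) ≥ 1, i.e. iff j's share is at least 0.1538.
Player 1 alone (share 7/44) is above the threshold, contributing 24; the remaining 9 contribute 0. Total contributed: 24.
The group guarantee fund pays out 6.5 × 24 = 156.00 in total (split across the unequal shares, but the aggregate is all that matters for the group sum).
The 9 free-riders keep 24 each, adding 216. Group total = 216 + 156.00 = 372.00.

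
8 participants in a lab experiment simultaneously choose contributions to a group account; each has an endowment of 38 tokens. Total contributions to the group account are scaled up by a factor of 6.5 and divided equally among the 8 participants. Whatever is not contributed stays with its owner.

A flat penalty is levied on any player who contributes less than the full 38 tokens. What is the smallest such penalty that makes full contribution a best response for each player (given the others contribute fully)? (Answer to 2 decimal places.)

7.13 tokens

Given the others contribute fully, the best deviation is to contribute 0 (any partial contribution still incurs the fine and gives up units whose private return 0.8125 is below 1).
Deviating from 38 to 0 saves 38 tokens but forfeits the deviator's share of the drop in the group account: 6.5/8 × 38 = 30.87.
So the deviation gain is 38 − 30.87 = 7.13, and the fine must be at least 7.13 tokens to wipe it out.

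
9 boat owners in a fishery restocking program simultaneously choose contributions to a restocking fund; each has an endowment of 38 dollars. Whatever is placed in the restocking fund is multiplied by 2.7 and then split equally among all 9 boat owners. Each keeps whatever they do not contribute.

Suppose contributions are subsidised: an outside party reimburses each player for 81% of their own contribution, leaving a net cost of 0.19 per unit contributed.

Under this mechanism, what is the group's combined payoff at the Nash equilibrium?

1200.42 dollars

Under the mechanism each unit contributed yields (2.7/9) / 0.19 = 1.5789 back to its contributor per unit of net cost, which exceeds 1, making full contribution the dominant choice for everyone.
At the Nash equilibrium everyone contributes 38. Group total payoff = 9 × (38 × 0.81 + 2.7 × 38) = 1200.42.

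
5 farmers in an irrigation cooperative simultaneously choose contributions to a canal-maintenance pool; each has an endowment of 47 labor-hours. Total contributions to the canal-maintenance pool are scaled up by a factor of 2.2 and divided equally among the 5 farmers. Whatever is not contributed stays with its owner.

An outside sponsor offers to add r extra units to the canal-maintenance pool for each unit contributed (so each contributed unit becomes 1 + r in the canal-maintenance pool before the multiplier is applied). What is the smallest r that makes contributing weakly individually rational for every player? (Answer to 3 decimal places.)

1.273

With matching at rate r, one contributed unit becomes (1 + r) in the canal-maintenance pool and returns 2.2 × (1 + r) / 5 to the contributor.
Setting this equal to 1: 1 + r = 5/2.2 = 2.2727.
So the minimum matching rate is r = 2.2727 − 1 = 1.273.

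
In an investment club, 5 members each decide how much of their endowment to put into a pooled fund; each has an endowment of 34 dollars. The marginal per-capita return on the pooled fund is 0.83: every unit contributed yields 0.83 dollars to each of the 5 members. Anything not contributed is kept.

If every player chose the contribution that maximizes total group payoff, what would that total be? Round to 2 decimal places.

705.50 dollars

Each contributed unit returns 4.150 to the group as a whole (0.83 to each of 5 players), which exceeds 1, so the social optimum is full contribution: group total = 4.150 × 170 = 705.50.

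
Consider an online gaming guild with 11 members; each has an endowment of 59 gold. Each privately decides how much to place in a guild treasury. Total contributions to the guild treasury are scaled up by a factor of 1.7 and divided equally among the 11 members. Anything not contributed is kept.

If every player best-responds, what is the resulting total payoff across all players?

649.00 gold

Each contributed unit returns 1.7/11 = 0.1545 to its contributor — below 1 — so contributing 0 is dominant for every player. At the Nash equilibrium everyone keeps their 59, and the group total is 11 × 59 = 649.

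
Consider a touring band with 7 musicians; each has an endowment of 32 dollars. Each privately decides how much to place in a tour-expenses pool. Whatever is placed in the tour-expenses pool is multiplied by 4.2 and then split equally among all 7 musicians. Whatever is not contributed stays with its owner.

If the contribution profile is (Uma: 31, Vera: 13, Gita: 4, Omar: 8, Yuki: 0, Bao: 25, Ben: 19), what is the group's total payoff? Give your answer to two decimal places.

Total contributed: 31 + 13 + 4 + 8 + 0 + 25 + 19 = 100; total kept: 7 × 32 − 100 = 124.
The tour-expenses pool pays out 4.2 × 100 = 420.00 in aggregate.
Group total = 124 + 420.00 = 544.00.

544.00 dollars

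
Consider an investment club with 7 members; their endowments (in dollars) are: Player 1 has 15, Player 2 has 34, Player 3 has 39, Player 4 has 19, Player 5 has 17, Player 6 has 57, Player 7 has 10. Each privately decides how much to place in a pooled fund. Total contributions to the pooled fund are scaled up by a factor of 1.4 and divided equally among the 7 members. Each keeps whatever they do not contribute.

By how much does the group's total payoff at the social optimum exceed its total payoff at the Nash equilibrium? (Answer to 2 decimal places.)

76.40 dollars

The private return per contributed unit is 1.4/7 = 0.2000 < 1 for every player regardless of endowment, so the Nash equilibrium is zero contribution and the group total is Σ E_j = 15 + 34 + 39 + 19 + 17 + 57 + 10 = 191.
Each contributed unit returns 1.400 to the group, so the social optimum is full contribution by everyone: group total = 1.400 × 191 = 267.40.
Efficiency loss = (1.400 − 1) × 191 = 76.40.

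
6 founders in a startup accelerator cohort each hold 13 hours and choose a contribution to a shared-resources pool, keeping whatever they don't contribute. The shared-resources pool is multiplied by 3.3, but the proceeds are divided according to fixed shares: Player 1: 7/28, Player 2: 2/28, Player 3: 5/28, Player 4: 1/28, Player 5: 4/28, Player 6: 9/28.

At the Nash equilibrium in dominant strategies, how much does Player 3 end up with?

20.66 hours

Player j's private return per contributed unit is 3.3 × (j's share). Contributing is weakly dominant for j when that share is at least 1/3.3 = 0.3030, and contributing 0 is dominant otherwise.
Only Player 6 (9/28) clears that bar, contributing 13; the remaining 5 contribute 0. Total contributed: 13.
Player 3 keeps 13 and receives 3.3 × 13 × 5/28 = 7.66 from the shared-resources pool, for a payoff of 20.66.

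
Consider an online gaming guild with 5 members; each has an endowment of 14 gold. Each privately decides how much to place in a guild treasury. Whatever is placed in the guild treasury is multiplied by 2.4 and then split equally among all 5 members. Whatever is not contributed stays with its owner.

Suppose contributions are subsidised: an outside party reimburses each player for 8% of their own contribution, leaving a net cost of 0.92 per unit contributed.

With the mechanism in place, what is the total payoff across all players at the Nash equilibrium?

Even with the mechanism, each unit contributed returns only (2.4/5) / 0.92 = 0.5217 per unit of net cost, so contributing nothing is still dominant.
At the Nash equilibrium no one contributes; group total payoff = 5 × 14 = 70.

70.00 gold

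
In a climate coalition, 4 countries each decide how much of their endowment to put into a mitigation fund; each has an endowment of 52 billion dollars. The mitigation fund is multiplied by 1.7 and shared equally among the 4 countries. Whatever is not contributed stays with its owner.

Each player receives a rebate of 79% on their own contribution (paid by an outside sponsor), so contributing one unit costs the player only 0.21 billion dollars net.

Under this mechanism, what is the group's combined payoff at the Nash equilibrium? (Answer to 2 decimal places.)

517.92 billion dollars

Under the mechanism each unit contributed yields (1.7/4) / 0.21 = 2.0238 back to its contributor per unit of net cost, which exceeds 1, making full contribution the dominant choice for everyone.
At the Nash equilibrium everyone contributes 52. Group total payoff = 4 × (52 × 0.79 + 1.7 × 52) = 517.92.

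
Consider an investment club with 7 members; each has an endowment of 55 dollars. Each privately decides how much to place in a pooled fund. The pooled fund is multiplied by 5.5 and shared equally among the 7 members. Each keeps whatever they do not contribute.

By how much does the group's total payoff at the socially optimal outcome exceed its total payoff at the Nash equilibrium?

1732.50 dollars

Each contributed unit returns 5.5/7 = 0.7857 to its contributor — below 1 — so contributing 0 is dominant for every player. At the Nash equilibrium everyone keeps their 55, and the group total is 7 × 55 = 385.
Each contributed unit returns 5.500 to the group as a whole (0.7857 to each of 7 players), which exceeds 1, so the social optimum is full contribution: group total = 5.500 × 385 = 2117.50.
Efficiency loss = 2117.50 − 385 = 1732.50.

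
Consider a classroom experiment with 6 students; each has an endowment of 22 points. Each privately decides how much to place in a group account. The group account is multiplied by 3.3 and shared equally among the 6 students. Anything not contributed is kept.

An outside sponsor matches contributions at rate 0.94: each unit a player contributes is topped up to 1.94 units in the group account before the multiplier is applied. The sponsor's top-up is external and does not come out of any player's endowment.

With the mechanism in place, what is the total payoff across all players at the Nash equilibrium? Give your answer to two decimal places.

845.06 points

With the mechanism, a contributed unit returns 3.3 × 1.94 / 6 = 1.0670 per unit of net cost to the contributor — now above 1 — so contributing fully is weakly dominant for every player.
So the Nash equilibrium is full contribution by all 6; the group earns 3.3 × 1.94 × 132 = 845.06.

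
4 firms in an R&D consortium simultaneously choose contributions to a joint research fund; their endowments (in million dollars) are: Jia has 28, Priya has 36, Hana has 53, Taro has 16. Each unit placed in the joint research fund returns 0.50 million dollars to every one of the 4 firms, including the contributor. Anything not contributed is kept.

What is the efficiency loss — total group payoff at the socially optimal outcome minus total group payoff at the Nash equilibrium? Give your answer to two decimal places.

133.00 million dollars

The private return per contributed unit is 0.50 < 1 for everyone, so the Nash equilibrium is zero contribution and the group total is Σ E_j = 28 + 36 + 53 + 16 = 133.
Each contributed unit returns 2.000 to the group, so the social optimum is full contribution by everyone: group total = 2.000 × 133 = 266.00.
Efficiency loss = (2.000 − 1) × 133 = 133.00.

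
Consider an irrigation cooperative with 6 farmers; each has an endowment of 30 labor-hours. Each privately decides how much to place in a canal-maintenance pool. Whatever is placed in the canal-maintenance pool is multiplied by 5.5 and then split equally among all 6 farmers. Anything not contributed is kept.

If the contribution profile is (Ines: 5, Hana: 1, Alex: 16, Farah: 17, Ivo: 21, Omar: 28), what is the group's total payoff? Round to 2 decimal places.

Total contributed: 5 + 1 + 16 + 17 + 21 + 28 = 88; total kept: 6 × 30 − 88 = 92.
The canal-maintenance pool pays out 5.5 × 88 = 484.00 in aggregate.
Group total = 92 + 484.00 = 576.00.

576.00 labor-hours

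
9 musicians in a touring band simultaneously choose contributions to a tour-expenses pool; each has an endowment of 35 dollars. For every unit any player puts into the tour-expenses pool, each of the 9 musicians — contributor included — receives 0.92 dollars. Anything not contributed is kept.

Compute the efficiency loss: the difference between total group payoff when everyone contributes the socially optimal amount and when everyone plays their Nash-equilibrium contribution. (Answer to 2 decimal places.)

2293.20 dollars

The private return per contributed unit is 0.92 < 1, so contributing 0 is dominant for every player. At the Nash equilibrium everyone keeps their 35, and the group total is 9 × 35 = 315.
Each contributed unit returns 8.280 to the group as a whole (0.92 to each of 9 players), which exceeds 1, so the social optimum is full contribution: group total = 8.280 × 315 = 2608.20.
Efficiency loss = 2608.20 − 315 = 2293.20.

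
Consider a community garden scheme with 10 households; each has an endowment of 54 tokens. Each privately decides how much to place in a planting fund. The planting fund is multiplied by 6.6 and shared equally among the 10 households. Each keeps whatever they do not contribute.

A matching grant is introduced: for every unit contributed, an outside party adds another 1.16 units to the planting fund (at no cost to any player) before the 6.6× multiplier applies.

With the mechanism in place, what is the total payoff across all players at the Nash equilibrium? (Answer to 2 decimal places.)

7698.24 tokens

With the mechanism, a contributed unit returns 6.6 × 2.16 / 10 = 1.4256 per unit of net cost to the contributor — now above 1 — so contributing fully is weakly dominant for every player.
At the Nash equilibrium everyone contributes 54. Group total payoff = 6.6 × 2.16 × 540 = 7698.24.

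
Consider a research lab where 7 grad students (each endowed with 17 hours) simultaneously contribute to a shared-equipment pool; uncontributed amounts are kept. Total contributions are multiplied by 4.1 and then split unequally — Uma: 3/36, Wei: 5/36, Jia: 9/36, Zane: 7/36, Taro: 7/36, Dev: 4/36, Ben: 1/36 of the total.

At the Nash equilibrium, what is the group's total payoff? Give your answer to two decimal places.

171.70 hours

Player j's private return per contributed unit is 4.1 × (j's share). Contributing is weakly dominant for j when that share is at least 1/4.1 = 0.2439, and contributing 0 is dominant otherwise.
Only Jia (9/36) clears that bar, contributing 17; the remaining 6 contribute 0. Total contributed: 17.
The shared-equipment pool pays out 4.1 × 17 = 69.70 in total (split across the unequal shares, but the aggregate is all that matters for the group sum).
The 6 free-riders keep 17 each, adding 102. Group total = 102 + 69.70 = 171.70.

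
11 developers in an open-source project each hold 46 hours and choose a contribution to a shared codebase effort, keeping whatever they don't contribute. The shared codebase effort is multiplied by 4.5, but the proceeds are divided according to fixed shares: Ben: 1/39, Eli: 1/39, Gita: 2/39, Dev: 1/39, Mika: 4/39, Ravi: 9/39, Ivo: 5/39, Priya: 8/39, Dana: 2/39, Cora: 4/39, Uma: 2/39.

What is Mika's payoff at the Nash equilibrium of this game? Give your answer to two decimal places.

For player j, contributing a unit is worthwhile iff 4.5 × (j's share) ≥ 1, i.e. iff j's share is at least 0.2222.
Ravi alone (share 9/39) is above the threshold, contributing 46; the remaining 10 contribute 0. Total contributed: 46.
Mika keeps 46 and receives 4.5 × 46 × 4/39 = 21.23 from the shared codebase effort, for a payoff of 67.23.

67.23 hours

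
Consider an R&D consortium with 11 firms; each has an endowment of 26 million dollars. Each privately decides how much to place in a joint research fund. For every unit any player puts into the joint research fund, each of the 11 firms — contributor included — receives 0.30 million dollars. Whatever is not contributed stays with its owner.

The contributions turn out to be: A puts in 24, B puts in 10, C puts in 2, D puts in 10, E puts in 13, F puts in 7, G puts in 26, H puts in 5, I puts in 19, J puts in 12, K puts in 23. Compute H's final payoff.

66.30 million dollars

Total contributed: 24 + 10 + 2 + 10 + 13 + 7 + 26 + 5 + 19 + 12 + 23 = 151.
Each receives 0.30 × 151 = 45.30 from the joint research fund.
H keeps 26 − 5 = 21, so H's payoff is 21 + 45.30 = 66.30.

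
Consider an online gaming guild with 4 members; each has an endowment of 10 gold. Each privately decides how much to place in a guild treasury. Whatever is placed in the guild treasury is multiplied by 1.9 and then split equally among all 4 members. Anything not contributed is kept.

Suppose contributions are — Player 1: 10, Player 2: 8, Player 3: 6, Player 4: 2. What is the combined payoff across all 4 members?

63.40 gold

Total contributed: 10 + 8 + 6 + 2 = 26; total kept: 4 × 10 − 26 = 14.
The guild treasury pays out 1.9 × 26 = 49.40 in aggregate.
Group total = 14 + 49.40 = 63.40.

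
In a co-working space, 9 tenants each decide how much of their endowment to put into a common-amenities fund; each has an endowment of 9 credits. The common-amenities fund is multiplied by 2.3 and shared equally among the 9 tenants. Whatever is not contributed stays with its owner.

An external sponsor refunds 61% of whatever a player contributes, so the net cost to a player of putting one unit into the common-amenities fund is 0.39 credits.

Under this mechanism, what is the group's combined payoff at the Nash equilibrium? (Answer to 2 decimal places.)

81.00 credits

With the mechanism, a contributed unit returns (2.3/9) / 0.39 = 0.6553 per unit of net cost — still below 1 — so contributing 0 remains dominant for every player.
At the Nash equilibrium no one contributes; group total payoff = 9 × 9 = 81.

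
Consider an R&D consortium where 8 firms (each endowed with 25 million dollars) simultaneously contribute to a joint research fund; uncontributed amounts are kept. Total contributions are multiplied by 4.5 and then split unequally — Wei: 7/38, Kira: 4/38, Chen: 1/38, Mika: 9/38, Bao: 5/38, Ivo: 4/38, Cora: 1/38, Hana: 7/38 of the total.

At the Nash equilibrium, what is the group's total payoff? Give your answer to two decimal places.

287.50 million dollars

For player j, contributing a unit is worthwhile iff 4.5 × (j's share) ≥ 1, i.e. iff j's share is at least 0.2222.
Only Mika (9/38) clears that bar, contributing 25; the remaining 7 contribute 0. Total contributed: 25.
The joint research fund pays out 4.5 × 25 = 112.50 in total (split across the unequal shares, but the aggregate is all that matters for the group sum).
The 7 free-riders keep 25 each, adding 175. Group total = 175 + 112.50 = 287.50.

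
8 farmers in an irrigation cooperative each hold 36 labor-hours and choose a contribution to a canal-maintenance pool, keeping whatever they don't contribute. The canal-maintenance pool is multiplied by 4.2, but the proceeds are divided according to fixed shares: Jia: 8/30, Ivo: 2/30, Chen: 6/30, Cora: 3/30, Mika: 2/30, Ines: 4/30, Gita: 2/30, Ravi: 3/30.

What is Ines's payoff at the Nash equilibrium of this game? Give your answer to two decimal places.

For player j, contributing a unit is worthwhile iff 4.2 × (j's share) ≥ 1, i.e. iff j's share is at least 0.2381.
Only Jia (8/30) clears that bar, contributing 36; the remaining 7 contribute 0. Total contributed: 36.
Ines keeps 36 and receives 4.2 × 36 × 4/30 = 20.16 from the canal-maintenance pool, for a payoff of 56.16.

56.16 labor-hours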